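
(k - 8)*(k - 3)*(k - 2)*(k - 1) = k^4 - 14*k^3 + 59*k^2 - 94*k + 48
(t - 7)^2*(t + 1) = t^3 - 13*t^2 + 35*t + 49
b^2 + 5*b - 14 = (b - 2)*(b + 7)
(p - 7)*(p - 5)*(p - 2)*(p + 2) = p^4 - 12*p^3 + 31*p^2 + 48*p - 140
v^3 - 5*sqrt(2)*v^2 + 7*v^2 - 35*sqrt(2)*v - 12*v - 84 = (v + 7)*(v - 6*sqrt(2))*(v + sqrt(2))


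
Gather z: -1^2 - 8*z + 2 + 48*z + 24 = 40*z + 25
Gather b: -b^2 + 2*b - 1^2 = -b^2 + 2*b - 1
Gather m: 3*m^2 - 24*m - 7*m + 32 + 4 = 3*m^2 - 31*m + 36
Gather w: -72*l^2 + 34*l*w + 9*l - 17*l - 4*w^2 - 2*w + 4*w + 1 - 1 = -72*l^2 - 8*l - 4*w^2 + w*(34*l + 2)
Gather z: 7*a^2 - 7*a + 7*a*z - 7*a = 7*a^2 + 7*a*z - 14*a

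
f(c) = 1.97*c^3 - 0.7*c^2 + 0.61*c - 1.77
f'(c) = 5.91*c^2 - 1.4*c + 0.61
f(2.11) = 14.91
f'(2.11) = 23.97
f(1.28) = 2.00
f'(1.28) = 8.50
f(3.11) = 52.61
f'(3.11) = 53.42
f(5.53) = 313.35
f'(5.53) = 173.60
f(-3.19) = -74.79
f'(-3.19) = 65.22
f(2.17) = 16.39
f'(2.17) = 25.40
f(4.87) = 212.14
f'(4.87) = 133.96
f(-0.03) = -1.79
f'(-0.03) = 0.66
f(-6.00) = -456.15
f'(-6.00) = 221.77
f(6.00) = 402.21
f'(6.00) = 204.97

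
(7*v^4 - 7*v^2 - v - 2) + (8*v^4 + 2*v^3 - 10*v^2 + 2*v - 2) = 15*v^4 + 2*v^3 - 17*v^2 + v - 4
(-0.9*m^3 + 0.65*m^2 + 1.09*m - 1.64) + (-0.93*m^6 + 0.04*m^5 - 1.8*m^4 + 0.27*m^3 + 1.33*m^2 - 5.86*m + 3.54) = -0.93*m^6 + 0.04*m^5 - 1.8*m^4 - 0.63*m^3 + 1.98*m^2 - 4.77*m + 1.9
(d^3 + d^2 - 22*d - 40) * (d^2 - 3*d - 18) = d^5 - 2*d^4 - 43*d^3 + 8*d^2 + 516*d + 720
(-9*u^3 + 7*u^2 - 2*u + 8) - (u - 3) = -9*u^3 + 7*u^2 - 3*u + 11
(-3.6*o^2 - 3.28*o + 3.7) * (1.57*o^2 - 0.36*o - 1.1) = -5.652*o^4 - 3.8536*o^3 + 10.9498*o^2 + 2.276*o - 4.07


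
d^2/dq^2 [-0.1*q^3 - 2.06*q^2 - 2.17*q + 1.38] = -0.6*q - 4.12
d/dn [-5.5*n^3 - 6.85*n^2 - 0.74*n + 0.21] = -16.5*n^2 - 13.7*n - 0.74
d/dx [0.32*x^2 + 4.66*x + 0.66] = 0.64*x + 4.66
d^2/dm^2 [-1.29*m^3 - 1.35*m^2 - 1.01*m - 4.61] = -7.74*m - 2.7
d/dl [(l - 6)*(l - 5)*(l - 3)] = 3*l^2 - 28*l + 63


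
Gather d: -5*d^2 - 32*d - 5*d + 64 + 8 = -5*d^2 - 37*d + 72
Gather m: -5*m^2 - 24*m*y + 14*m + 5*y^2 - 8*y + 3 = -5*m^2 + m*(14 - 24*y) + 5*y^2 - 8*y + 3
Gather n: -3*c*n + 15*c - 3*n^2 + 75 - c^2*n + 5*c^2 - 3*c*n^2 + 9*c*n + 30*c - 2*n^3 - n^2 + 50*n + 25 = 5*c^2 + 45*c - 2*n^3 + n^2*(-3*c - 4) + n*(-c^2 + 6*c + 50) + 100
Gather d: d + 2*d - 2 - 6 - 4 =3*d - 12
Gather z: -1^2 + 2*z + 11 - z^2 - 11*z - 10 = -z^2 - 9*z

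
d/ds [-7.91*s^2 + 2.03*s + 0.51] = 2.03 - 15.82*s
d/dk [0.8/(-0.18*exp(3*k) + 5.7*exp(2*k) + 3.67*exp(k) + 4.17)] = (0.432*exp(2*k) - 9.12*exp(k) - 2.936)*exp(k)/(-0.18*exp(3*k) + 5.7*exp(2*k) + 3.67*exp(k) + 4.17)^2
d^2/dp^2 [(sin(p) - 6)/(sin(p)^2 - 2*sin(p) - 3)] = (-sin(p)^4 + 23*sin(p)^3 - 75*sin(p)^2 + 141*sin(p) - 96)/((sin(p) - 3)^3*(sin(p) + 1)^2)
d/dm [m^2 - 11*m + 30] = 2*m - 11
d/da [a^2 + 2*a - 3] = 2*a + 2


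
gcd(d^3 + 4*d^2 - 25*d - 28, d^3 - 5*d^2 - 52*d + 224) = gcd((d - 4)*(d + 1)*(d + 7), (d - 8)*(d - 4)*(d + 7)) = d^2 + 3*d - 28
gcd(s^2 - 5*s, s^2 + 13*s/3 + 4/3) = 1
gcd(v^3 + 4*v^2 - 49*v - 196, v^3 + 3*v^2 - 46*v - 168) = v^2 - 3*v - 28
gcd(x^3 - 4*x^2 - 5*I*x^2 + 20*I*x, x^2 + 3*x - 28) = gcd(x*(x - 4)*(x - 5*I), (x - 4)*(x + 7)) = x - 4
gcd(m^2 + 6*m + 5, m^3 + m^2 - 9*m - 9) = m + 1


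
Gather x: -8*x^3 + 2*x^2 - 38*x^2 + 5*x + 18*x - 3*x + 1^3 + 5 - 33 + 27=-8*x^3 - 36*x^2 + 20*x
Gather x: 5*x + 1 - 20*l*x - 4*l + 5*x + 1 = -4*l + x*(10 - 20*l) + 2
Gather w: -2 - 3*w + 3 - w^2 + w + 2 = -w^2 - 2*w + 3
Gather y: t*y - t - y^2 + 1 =t*y - t - y^2 + 1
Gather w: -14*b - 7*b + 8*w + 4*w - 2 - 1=-21*b + 12*w - 3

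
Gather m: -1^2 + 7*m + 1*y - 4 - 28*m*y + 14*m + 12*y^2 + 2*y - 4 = m*(21 - 28*y) + 12*y^2 + 3*y - 9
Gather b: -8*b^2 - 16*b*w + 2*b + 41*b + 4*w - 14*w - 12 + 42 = -8*b^2 + b*(43 - 16*w) - 10*w + 30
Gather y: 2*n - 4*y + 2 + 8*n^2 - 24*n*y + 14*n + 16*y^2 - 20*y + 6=8*n^2 + 16*n + 16*y^2 + y*(-24*n - 24) + 8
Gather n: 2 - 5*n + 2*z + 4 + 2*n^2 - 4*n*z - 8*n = 2*n^2 + n*(-4*z - 13) + 2*z + 6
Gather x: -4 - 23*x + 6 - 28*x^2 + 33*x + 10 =-28*x^2 + 10*x + 12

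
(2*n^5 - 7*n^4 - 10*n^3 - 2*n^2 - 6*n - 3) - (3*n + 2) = 2*n^5 - 7*n^4 - 10*n^3 - 2*n^2 - 9*n - 5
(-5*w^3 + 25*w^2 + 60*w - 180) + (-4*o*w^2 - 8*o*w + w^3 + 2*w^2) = -4*o*w^2 - 8*o*w - 4*w^3 + 27*w^2 + 60*w - 180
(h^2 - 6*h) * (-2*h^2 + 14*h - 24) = -2*h^4 + 26*h^3 - 108*h^2 + 144*h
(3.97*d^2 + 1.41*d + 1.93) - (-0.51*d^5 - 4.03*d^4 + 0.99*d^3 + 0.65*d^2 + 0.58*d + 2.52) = 0.51*d^5 + 4.03*d^4 - 0.99*d^3 + 3.32*d^2 + 0.83*d - 0.59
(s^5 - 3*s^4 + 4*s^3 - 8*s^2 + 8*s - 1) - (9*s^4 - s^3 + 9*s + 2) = s^5 - 12*s^4 + 5*s^3 - 8*s^2 - s - 3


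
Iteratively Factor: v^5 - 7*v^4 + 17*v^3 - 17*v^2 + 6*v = (v - 1)*(v^4 - 6*v^3 + 11*v^2 - 6*v) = (v - 3)*(v - 1)*(v^3 - 3*v^2 + 2*v) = (v - 3)*(v - 1)^2*(v^2 - 2*v) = v*(v - 3)*(v - 1)^2*(v - 2)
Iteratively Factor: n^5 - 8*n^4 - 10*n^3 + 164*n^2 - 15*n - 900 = (n - 5)*(n^4 - 3*n^3 - 25*n^2 + 39*n + 180) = (n - 5)*(n - 4)*(n^3 + n^2 - 21*n - 45) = (n - 5)^2*(n - 4)*(n^2 + 6*n + 9) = (n - 5)^2*(n - 4)*(n + 3)*(n + 3)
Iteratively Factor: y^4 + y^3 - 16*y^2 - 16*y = (y + 1)*(y^3 - 16*y) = y*(y + 1)*(y^2 - 16) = y*(y - 4)*(y + 1)*(y + 4)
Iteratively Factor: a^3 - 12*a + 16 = (a + 4)*(a^2 - 4*a + 4) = (a - 2)*(a + 4)*(a - 2)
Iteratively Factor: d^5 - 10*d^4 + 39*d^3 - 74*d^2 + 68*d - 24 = (d - 1)*(d^4 - 9*d^3 + 30*d^2 - 44*d + 24) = (d - 2)*(d - 1)*(d^3 - 7*d^2 + 16*d - 12) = (d - 2)^2*(d - 1)*(d^2 - 5*d + 6) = (d - 3)*(d - 2)^2*(d - 1)*(d - 2)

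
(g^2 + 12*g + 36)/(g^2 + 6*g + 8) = (g^2 + 12*g + 36)/(g^2 + 6*g + 8)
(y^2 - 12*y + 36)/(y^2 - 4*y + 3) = (y^2 - 12*y + 36)/(y^2 - 4*y + 3)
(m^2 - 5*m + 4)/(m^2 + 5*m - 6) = (m - 4)/(m + 6)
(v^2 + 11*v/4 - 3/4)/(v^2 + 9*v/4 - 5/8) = 2*(v + 3)/(2*v + 5)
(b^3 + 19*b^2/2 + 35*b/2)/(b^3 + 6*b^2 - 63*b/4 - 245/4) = 2*b/(2*b - 7)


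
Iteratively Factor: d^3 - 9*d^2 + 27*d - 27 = (d - 3)*(d^2 - 6*d + 9) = (d - 3)^2*(d - 3)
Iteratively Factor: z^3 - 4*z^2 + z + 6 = (z - 3)*(z^2 - z - 2) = (z - 3)*(z + 1)*(z - 2)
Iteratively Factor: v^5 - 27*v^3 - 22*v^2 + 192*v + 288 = (v + 3)*(v^4 - 3*v^3 - 18*v^2 + 32*v + 96) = (v + 2)*(v + 3)*(v^3 - 5*v^2 - 8*v + 48) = (v - 4)*(v + 2)*(v + 3)*(v^2 - v - 12) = (v - 4)^2*(v + 2)*(v + 3)*(v + 3)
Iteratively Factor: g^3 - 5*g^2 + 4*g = (g)*(g^2 - 5*g + 4) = g*(g - 4)*(g - 1)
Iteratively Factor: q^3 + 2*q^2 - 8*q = (q)*(q^2 + 2*q - 8) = q*(q - 2)*(q + 4)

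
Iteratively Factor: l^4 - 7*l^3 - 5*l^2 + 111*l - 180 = (l - 3)*(l^3 - 4*l^2 - 17*l + 60) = (l - 3)*(l + 4)*(l^2 - 8*l + 15) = (l - 5)*(l - 3)*(l + 4)*(l - 3)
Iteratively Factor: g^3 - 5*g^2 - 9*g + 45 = (g - 5)*(g^2 - 9) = (g - 5)*(g + 3)*(g - 3)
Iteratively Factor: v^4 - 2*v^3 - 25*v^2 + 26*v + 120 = (v + 2)*(v^3 - 4*v^2 - 17*v + 60) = (v + 2)*(v + 4)*(v^2 - 8*v + 15) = (v - 5)*(v + 2)*(v + 4)*(v - 3)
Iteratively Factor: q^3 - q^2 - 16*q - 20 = (q + 2)*(q^2 - 3*q - 10) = (q + 2)^2*(q - 5)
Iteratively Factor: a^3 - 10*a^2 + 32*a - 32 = (a - 2)*(a^2 - 8*a + 16) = (a - 4)*(a - 2)*(a - 4)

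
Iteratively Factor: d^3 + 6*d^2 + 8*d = (d)*(d^2 + 6*d + 8) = d*(d + 2)*(d + 4)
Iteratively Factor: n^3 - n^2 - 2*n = (n - 2)*(n^2 + n) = (n - 2)*(n + 1)*(n)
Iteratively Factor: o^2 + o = (o + 1)*(o)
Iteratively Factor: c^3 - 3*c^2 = (c - 3)*(c^2) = c*(c - 3)*(c)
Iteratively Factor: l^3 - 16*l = (l + 4)*(l^2 - 4*l) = (l - 4)*(l + 4)*(l)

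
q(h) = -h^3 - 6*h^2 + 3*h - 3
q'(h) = -3*h^2 - 12*h + 3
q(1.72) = -20.68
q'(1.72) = -26.52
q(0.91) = -5.99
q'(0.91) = -10.40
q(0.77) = -4.70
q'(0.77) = -8.02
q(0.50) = -3.12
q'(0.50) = -3.75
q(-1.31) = -14.98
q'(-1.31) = 13.57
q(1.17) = -9.31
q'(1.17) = -15.15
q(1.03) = -7.37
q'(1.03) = -12.54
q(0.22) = -2.64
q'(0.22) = 0.21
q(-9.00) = 213.00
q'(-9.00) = -132.00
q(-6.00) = -21.00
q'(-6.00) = -33.00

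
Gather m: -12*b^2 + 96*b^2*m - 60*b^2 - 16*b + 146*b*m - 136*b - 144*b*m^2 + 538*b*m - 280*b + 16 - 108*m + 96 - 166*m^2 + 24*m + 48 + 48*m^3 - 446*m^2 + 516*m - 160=-72*b^2 - 432*b + 48*m^3 + m^2*(-144*b - 612) + m*(96*b^2 + 684*b + 432)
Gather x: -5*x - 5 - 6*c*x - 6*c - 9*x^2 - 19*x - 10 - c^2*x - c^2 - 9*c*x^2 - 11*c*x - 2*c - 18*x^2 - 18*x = -c^2 - 8*c + x^2*(-9*c - 27) + x*(-c^2 - 17*c - 42) - 15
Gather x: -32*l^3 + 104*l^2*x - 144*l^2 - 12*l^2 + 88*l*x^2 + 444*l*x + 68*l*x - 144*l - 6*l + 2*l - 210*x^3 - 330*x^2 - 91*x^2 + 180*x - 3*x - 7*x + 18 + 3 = -32*l^3 - 156*l^2 - 148*l - 210*x^3 + x^2*(88*l - 421) + x*(104*l^2 + 512*l + 170) + 21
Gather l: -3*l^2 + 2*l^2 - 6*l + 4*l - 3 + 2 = -l^2 - 2*l - 1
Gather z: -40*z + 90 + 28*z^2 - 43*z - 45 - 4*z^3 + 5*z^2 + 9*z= -4*z^3 + 33*z^2 - 74*z + 45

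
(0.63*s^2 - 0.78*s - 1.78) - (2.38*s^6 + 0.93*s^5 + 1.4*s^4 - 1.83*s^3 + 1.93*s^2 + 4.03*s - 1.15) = -2.38*s^6 - 0.93*s^5 - 1.4*s^4 + 1.83*s^3 - 1.3*s^2 - 4.81*s - 0.63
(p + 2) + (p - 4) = 2*p - 2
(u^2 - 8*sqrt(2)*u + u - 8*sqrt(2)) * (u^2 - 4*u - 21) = u^4 - 8*sqrt(2)*u^3 - 3*u^3 - 25*u^2 + 24*sqrt(2)*u^2 - 21*u + 200*sqrt(2)*u + 168*sqrt(2)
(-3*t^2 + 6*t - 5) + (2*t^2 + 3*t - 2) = -t^2 + 9*t - 7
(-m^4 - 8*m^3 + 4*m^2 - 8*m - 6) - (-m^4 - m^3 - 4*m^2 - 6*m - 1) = -7*m^3 + 8*m^2 - 2*m - 5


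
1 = 1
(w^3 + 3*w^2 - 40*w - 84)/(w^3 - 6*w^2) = 1 + 9/w + 14/w^2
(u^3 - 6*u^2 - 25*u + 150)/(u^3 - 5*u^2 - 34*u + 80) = (u^2 - 11*u + 30)/(u^2 - 10*u + 16)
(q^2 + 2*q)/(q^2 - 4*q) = (q + 2)/(q - 4)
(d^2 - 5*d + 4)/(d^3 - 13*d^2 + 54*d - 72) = (d - 1)/(d^2 - 9*d + 18)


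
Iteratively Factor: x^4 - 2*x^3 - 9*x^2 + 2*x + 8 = (x + 2)*(x^3 - 4*x^2 - x + 4) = (x - 1)*(x + 2)*(x^2 - 3*x - 4) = (x - 4)*(x - 1)*(x + 2)*(x + 1)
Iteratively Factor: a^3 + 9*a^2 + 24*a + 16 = (a + 4)*(a^2 + 5*a + 4) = (a + 1)*(a + 4)*(a + 4)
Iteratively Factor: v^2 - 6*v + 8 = (v - 2)*(v - 4)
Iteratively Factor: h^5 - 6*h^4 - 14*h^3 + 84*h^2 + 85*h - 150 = (h + 3)*(h^4 - 9*h^3 + 13*h^2 + 45*h - 50) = (h - 5)*(h + 3)*(h^3 - 4*h^2 - 7*h + 10) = (h - 5)*(h + 2)*(h + 3)*(h^2 - 6*h + 5) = (h - 5)^2*(h + 2)*(h + 3)*(h - 1)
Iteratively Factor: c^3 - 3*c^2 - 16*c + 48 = (c - 4)*(c^2 + c - 12) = (c - 4)*(c + 4)*(c - 3)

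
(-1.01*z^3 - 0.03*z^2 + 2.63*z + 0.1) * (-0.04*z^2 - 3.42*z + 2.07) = 0.0404*z^5 + 3.4554*z^4 - 2.0933*z^3 - 9.0607*z^2 + 5.1021*z + 0.207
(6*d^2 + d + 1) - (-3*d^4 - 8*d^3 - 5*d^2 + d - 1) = 3*d^4 + 8*d^3 + 11*d^2 + 2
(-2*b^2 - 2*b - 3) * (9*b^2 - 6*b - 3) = -18*b^4 - 6*b^3 - 9*b^2 + 24*b + 9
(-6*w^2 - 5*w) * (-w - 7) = 6*w^3 + 47*w^2 + 35*w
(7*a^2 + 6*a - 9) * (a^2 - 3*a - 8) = 7*a^4 - 15*a^3 - 83*a^2 - 21*a + 72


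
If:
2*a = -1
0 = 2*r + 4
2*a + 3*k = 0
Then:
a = -1/2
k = 1/3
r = -2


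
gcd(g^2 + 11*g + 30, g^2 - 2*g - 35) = g + 5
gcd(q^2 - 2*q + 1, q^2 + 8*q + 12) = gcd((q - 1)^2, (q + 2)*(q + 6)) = 1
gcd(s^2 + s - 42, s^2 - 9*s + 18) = s - 6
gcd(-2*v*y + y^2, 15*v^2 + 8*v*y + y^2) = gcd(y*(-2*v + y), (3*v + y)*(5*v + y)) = 1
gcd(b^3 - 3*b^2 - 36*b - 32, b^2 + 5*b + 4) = b^2 + 5*b + 4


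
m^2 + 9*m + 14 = (m + 2)*(m + 7)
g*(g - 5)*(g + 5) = g^3 - 25*g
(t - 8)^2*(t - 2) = t^3 - 18*t^2 + 96*t - 128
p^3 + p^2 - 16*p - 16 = (p - 4)*(p + 1)*(p + 4)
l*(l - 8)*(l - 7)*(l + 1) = l^4 - 14*l^3 + 41*l^2 + 56*l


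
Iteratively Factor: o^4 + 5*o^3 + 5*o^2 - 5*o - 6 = (o - 1)*(o^3 + 6*o^2 + 11*o + 6) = (o - 1)*(o + 3)*(o^2 + 3*o + 2) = (o - 1)*(o + 1)*(o + 3)*(o + 2)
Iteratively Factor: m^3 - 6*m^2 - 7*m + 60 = (m + 3)*(m^2 - 9*m + 20) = (m - 5)*(m + 3)*(m - 4)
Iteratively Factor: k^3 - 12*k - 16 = (k + 2)*(k^2 - 2*k - 8) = (k + 2)^2*(k - 4)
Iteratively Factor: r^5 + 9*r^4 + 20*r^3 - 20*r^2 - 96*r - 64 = (r + 1)*(r^4 + 8*r^3 + 12*r^2 - 32*r - 64) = (r + 1)*(r + 4)*(r^3 + 4*r^2 - 4*r - 16) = (r + 1)*(r + 2)*(r + 4)*(r^2 + 2*r - 8) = (r + 1)*(r + 2)*(r + 4)^2*(r - 2)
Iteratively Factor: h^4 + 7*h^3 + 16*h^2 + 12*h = (h)*(h^3 + 7*h^2 + 16*h + 12) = h*(h + 2)*(h^2 + 5*h + 6) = h*(h + 2)*(h + 3)*(h + 2)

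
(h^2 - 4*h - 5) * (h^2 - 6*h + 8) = h^4 - 10*h^3 + 27*h^2 - 2*h - 40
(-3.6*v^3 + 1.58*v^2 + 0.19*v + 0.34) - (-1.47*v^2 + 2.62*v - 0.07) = -3.6*v^3 + 3.05*v^2 - 2.43*v + 0.41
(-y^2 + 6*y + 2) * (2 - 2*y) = 2*y^3 - 14*y^2 + 8*y + 4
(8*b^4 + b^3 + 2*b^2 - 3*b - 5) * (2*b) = 16*b^5 + 2*b^4 + 4*b^3 - 6*b^2 - 10*b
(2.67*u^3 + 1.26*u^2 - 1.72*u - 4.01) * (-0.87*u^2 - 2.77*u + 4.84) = -2.3229*u^5 - 8.4921*u^4 + 10.929*u^3 + 14.3515*u^2 + 2.7829*u - 19.4084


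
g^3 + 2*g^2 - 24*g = g*(g - 4)*(g + 6)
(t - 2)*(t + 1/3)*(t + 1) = t^3 - 2*t^2/3 - 7*t/3 - 2/3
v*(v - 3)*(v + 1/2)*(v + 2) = v^4 - v^3/2 - 13*v^2/2 - 3*v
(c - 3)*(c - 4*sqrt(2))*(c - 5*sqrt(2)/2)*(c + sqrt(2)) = c^4 - 11*sqrt(2)*c^3/2 - 3*c^3 + 7*c^2 + 33*sqrt(2)*c^2/2 - 21*c + 20*sqrt(2)*c - 60*sqrt(2)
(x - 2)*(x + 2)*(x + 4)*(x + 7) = x^4 + 11*x^3 + 24*x^2 - 44*x - 112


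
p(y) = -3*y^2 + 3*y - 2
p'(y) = 3 - 6*y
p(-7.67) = -201.50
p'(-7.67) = 49.02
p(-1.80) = -17.12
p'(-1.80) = 13.80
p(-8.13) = -224.68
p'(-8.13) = 51.78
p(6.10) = -95.33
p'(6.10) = -33.60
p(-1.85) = -17.82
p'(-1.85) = 14.10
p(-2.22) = -23.45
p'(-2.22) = 16.32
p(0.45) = -1.26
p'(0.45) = 0.30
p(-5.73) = -117.69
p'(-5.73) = 37.38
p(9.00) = -218.00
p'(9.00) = -51.00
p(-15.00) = -722.00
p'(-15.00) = 93.00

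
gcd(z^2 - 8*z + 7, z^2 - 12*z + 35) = z - 7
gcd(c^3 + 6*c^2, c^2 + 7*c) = c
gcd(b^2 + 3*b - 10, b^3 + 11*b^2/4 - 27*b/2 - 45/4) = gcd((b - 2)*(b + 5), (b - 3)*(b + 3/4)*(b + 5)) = b + 5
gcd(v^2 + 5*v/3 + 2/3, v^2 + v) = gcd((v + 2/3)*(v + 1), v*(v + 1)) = v + 1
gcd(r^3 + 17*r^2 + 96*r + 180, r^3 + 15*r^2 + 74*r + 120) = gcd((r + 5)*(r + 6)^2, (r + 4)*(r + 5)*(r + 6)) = r^2 + 11*r + 30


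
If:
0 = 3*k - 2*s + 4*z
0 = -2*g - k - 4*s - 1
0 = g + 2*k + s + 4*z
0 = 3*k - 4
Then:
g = -37/6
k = 4/3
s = 5/2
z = 1/4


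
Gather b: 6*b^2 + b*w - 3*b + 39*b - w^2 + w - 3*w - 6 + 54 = 6*b^2 + b*(w + 36) - w^2 - 2*w + 48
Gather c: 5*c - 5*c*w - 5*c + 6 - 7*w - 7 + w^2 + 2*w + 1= -5*c*w + w^2 - 5*w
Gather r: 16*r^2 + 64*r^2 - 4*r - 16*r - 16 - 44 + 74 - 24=80*r^2 - 20*r - 10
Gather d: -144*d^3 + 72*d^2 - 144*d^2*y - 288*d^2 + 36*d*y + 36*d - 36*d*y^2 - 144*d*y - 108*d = -144*d^3 + d^2*(-144*y - 216) + d*(-36*y^2 - 108*y - 72)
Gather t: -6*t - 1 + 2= 1 - 6*t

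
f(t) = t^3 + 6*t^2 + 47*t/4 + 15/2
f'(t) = 3*t^2 + 12*t + 47/4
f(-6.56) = -93.68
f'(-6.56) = 62.13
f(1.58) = 44.99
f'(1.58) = 38.20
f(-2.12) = 0.03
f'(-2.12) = -0.21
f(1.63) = 46.92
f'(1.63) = 39.28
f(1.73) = 50.96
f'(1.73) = 41.49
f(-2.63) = -0.09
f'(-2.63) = 0.94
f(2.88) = 114.99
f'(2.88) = 71.19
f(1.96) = 61.11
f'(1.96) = 46.79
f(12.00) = 2740.50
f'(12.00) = 587.75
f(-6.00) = -63.00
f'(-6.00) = 47.75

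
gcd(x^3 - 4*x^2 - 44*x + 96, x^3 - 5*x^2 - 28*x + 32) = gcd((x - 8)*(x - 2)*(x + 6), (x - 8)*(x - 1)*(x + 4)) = x - 8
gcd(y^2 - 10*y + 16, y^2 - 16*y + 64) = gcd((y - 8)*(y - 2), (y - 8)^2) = y - 8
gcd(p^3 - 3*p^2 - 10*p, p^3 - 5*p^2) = p^2 - 5*p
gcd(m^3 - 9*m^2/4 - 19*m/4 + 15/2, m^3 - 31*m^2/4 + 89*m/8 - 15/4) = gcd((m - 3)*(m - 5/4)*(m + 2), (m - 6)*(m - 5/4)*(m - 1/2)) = m - 5/4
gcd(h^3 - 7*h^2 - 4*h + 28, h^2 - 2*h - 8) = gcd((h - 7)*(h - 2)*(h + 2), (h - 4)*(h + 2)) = h + 2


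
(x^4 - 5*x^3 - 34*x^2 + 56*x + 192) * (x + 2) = x^5 - 3*x^4 - 44*x^3 - 12*x^2 + 304*x + 384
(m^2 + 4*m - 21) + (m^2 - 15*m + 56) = 2*m^2 - 11*m + 35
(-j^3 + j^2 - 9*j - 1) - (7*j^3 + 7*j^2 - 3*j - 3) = -8*j^3 - 6*j^2 - 6*j + 2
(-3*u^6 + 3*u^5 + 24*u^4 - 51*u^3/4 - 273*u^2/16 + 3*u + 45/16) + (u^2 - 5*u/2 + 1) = -3*u^6 + 3*u^5 + 24*u^4 - 51*u^3/4 - 257*u^2/16 + u/2 + 61/16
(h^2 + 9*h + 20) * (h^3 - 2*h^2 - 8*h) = h^5 + 7*h^4 - 6*h^3 - 112*h^2 - 160*h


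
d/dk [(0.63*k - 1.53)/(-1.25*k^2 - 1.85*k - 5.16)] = (0.7875*k^2 - 3.825*k - 6.0813)/(1.5625*k^4 + 4.625*k^3 + 16.3225*k^2 + 19.092*k + 26.6256)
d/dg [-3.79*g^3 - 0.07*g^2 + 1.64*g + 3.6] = -11.37*g^2 - 0.14*g + 1.64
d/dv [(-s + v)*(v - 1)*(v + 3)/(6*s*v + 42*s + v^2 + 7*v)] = ((s - v)*(v - 1)*(v + 3)*(6*s + 2*v + 7) + (-(s - v)*(v - 1) - (s - v)*(v + 3) + (v - 1)*(v + 3))*(6*s*v + 42*s + v^2 + 7*v))/(6*s*v + 42*s + v^2 + 7*v)^2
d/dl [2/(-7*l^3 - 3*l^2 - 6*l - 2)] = 6*(7*l^2 + 2*l + 2)/(7*l^3 + 3*l^2 + 6*l + 2)^2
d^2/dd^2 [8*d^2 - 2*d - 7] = 16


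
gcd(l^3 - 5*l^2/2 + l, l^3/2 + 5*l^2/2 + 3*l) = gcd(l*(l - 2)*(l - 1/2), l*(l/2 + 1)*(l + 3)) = l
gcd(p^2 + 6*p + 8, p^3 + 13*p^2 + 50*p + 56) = p^2 + 6*p + 8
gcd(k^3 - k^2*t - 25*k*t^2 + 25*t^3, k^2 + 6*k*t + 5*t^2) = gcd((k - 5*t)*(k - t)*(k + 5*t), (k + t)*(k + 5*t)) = k + 5*t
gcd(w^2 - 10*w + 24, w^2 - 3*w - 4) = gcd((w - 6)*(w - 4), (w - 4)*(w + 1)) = w - 4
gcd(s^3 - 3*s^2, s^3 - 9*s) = s^2 - 3*s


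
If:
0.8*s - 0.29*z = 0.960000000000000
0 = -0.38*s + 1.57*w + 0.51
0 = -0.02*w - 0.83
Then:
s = -170.12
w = -41.50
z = -472.60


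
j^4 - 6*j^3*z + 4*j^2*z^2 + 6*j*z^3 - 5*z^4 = (j - 5*z)*(j - z)^2*(j + z)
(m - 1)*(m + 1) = m^2 - 1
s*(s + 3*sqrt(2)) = s^2 + 3*sqrt(2)*s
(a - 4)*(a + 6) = a^2 + 2*a - 24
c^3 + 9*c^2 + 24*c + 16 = (c + 1)*(c + 4)^2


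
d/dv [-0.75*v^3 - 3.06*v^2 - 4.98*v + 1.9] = -2.25*v^2 - 6.12*v - 4.98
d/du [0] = 0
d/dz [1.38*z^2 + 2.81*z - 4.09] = 2.76*z + 2.81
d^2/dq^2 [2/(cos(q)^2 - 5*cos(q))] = 2*(-(1 - cos(2*q))^2 - 75*cos(q)/4 - 27*cos(2*q)/2 + 15*cos(3*q)/4 + 81/2)/((cos(q) - 5)^3*cos(q)^3)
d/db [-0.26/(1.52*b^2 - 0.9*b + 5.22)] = (0.7904*b - 0.234)/(1.52*b^2 - 0.9*b + 5.22)^2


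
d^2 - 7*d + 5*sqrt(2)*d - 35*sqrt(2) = (d - 7)*(d + 5*sqrt(2))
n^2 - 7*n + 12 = (n - 4)*(n - 3)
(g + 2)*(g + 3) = g^2 + 5*g + 6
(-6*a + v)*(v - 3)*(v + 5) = -6*a*v^2 - 12*a*v + 90*a + v^3 + 2*v^2 - 15*v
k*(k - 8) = k^2 - 8*k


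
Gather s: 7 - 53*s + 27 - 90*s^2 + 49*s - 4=-90*s^2 - 4*s + 30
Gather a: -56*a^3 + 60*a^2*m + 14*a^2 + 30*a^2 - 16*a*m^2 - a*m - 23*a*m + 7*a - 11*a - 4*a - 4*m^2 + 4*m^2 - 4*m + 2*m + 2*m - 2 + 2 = -56*a^3 + a^2*(60*m + 44) + a*(-16*m^2 - 24*m - 8)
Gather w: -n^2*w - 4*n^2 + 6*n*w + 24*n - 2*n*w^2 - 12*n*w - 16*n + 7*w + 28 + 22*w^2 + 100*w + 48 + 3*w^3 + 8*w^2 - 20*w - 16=-4*n^2 + 8*n + 3*w^3 + w^2*(30 - 2*n) + w*(-n^2 - 6*n + 87) + 60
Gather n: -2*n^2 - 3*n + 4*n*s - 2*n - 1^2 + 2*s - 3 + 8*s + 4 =-2*n^2 + n*(4*s - 5) + 10*s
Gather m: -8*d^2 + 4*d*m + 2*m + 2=-8*d^2 + m*(4*d + 2) + 2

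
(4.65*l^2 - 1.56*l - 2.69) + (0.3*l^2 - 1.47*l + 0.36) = 4.95*l^2 - 3.03*l - 2.33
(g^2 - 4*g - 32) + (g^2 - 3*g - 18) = 2*g^2 - 7*g - 50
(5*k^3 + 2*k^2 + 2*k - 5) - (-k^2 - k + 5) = 5*k^3 + 3*k^2 + 3*k - 10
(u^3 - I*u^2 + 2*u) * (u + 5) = u^4 + 5*u^3 - I*u^3 + 2*u^2 - 5*I*u^2 + 10*u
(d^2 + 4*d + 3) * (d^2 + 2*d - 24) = d^4 + 6*d^3 - 13*d^2 - 90*d - 72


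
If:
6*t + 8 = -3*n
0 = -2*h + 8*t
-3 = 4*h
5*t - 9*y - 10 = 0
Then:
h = -3/4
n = -55/24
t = -3/16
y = -175/144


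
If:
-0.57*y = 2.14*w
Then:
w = -0.266355140186916*y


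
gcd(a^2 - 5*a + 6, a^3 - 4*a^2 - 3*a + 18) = a - 3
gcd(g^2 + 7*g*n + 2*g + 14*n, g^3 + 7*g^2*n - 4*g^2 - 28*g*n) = g + 7*n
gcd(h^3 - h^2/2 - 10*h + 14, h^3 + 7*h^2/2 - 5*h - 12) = h - 2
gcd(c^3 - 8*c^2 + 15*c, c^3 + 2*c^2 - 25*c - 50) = c - 5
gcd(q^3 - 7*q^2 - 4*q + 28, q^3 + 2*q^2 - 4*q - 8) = q^2 - 4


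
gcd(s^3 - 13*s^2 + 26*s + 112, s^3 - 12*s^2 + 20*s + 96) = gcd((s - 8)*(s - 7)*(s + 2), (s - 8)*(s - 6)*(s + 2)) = s^2 - 6*s - 16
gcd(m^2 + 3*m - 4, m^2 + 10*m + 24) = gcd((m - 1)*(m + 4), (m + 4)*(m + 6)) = m + 4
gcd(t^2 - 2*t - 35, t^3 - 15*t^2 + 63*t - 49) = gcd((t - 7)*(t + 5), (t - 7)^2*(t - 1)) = t - 7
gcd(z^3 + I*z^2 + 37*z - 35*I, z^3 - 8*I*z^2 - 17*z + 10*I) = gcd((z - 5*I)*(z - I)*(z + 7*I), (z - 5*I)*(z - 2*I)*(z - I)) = z^2 - 6*I*z - 5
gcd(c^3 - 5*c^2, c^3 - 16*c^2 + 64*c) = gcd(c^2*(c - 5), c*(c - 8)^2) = c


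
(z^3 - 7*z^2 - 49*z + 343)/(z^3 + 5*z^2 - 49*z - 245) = (z - 7)/(z + 5)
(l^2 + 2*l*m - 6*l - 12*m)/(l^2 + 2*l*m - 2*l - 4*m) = (l - 6)/(l - 2)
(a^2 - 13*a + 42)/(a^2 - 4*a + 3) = (a^2 - 13*a + 42)/(a^2 - 4*a + 3)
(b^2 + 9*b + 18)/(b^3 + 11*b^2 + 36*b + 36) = 1/(b + 2)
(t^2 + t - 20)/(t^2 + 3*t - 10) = (t - 4)/(t - 2)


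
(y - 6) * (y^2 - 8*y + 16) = y^3 - 14*y^2 + 64*y - 96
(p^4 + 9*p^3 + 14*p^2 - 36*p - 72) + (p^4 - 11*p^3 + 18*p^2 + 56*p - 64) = 2*p^4 - 2*p^3 + 32*p^2 + 20*p - 136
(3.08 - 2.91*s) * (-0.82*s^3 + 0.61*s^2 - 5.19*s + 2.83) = 2.3862*s^4 - 4.3007*s^3 + 16.9817*s^2 - 24.2205*s + 8.7164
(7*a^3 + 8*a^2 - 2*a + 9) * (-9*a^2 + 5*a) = -63*a^5 - 37*a^4 + 58*a^3 - 91*a^2 + 45*a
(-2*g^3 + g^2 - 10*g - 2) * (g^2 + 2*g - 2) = -2*g^5 - 3*g^4 - 4*g^3 - 24*g^2 + 16*g + 4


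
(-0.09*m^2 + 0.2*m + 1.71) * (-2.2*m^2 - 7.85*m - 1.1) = 0.198*m^4 + 0.2665*m^3 - 5.233*m^2 - 13.6435*m - 1.881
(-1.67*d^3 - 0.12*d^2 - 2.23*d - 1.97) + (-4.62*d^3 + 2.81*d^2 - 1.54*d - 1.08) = -6.29*d^3 + 2.69*d^2 - 3.77*d - 3.05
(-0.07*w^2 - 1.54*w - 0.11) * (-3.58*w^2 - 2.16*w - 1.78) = 0.2506*w^4 + 5.6644*w^3 + 3.8448*w^2 + 2.9788*w + 0.1958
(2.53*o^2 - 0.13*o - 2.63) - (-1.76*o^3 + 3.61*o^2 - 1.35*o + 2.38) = 1.76*o^3 - 1.08*o^2 + 1.22*o - 5.01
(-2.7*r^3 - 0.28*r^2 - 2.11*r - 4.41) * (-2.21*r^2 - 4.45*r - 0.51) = 5.967*r^5 + 12.6338*r^4 + 7.2861*r^3 + 19.2784*r^2 + 20.7006*r + 2.2491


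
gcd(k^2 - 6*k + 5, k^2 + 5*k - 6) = k - 1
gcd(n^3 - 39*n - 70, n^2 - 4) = n + 2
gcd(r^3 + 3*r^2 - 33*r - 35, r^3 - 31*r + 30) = r - 5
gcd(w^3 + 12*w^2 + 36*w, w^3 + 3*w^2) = w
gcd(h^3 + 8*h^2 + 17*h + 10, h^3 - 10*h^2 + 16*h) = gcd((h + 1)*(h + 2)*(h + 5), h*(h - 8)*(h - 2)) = 1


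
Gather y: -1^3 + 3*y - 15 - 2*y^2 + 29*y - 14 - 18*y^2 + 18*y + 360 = -20*y^2 + 50*y + 330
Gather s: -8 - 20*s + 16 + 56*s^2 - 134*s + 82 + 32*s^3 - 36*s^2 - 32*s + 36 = 32*s^3 + 20*s^2 - 186*s + 126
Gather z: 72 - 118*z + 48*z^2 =48*z^2 - 118*z + 72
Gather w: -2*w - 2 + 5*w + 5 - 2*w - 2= w + 1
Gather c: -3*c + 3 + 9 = 12 - 3*c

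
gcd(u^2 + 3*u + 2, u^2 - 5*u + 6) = 1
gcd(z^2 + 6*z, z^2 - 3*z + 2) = 1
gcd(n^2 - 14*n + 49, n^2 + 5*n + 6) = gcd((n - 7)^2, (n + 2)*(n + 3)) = 1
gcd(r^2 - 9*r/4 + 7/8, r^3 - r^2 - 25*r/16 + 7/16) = r - 7/4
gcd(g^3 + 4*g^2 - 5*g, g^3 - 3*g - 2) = 1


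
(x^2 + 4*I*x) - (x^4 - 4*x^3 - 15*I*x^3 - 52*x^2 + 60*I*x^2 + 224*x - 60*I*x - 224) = -x^4 + 4*x^3 + 15*I*x^3 + 53*x^2 - 60*I*x^2 - 224*x + 64*I*x + 224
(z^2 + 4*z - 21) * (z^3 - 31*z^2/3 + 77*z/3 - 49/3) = z^5 - 19*z^4/3 - 110*z^3/3 + 910*z^2/3 - 1813*z/3 + 343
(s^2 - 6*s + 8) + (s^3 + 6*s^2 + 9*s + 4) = s^3 + 7*s^2 + 3*s + 12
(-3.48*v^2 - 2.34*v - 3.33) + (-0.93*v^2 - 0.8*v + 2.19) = -4.41*v^2 - 3.14*v - 1.14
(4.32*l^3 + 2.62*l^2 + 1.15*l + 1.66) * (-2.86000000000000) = -12.3552*l^3 - 7.4932*l^2 - 3.289*l - 4.7476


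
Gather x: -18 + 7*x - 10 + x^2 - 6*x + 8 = x^2 + x - 20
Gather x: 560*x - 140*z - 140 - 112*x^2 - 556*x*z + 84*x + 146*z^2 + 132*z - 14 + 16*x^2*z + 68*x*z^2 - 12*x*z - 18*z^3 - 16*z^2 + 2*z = x^2*(16*z - 112) + x*(68*z^2 - 568*z + 644) - 18*z^3 + 130*z^2 - 6*z - 154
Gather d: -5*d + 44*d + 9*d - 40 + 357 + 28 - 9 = 48*d + 336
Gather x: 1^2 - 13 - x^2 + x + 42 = -x^2 + x + 30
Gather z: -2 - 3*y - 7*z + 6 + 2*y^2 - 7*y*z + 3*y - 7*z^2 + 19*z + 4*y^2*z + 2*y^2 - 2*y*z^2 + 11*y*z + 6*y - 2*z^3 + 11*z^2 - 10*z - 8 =4*y^2 + 6*y - 2*z^3 + z^2*(4 - 2*y) + z*(4*y^2 + 4*y + 2) - 4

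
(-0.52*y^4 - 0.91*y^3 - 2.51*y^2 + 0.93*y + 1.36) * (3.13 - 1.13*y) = 0.5876*y^5 - 0.5993*y^4 - 0.0120000000000005*y^3 - 8.9072*y^2 + 1.3741*y + 4.2568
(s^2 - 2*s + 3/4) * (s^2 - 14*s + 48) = s^4 - 16*s^3 + 307*s^2/4 - 213*s/2 + 36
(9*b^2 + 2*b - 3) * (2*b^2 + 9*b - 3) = 18*b^4 + 85*b^3 - 15*b^2 - 33*b + 9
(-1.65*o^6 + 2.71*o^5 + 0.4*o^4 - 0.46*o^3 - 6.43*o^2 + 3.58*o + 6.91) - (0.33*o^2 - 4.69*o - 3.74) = -1.65*o^6 + 2.71*o^5 + 0.4*o^4 - 0.46*o^3 - 6.76*o^2 + 8.27*o + 10.65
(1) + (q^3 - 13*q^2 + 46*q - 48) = q^3 - 13*q^2 + 46*q - 47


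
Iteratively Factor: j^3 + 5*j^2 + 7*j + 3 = (j + 1)*(j^2 + 4*j + 3) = (j + 1)^2*(j + 3)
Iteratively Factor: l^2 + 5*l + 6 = (l + 3)*(l + 2)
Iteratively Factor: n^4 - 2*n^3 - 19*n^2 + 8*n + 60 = (n + 3)*(n^3 - 5*n^2 - 4*n + 20) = (n - 5)*(n + 3)*(n^2 - 4) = (n - 5)*(n + 2)*(n + 3)*(n - 2)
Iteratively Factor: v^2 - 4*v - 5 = (v + 1)*(v - 5)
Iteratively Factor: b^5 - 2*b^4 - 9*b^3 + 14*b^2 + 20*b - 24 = (b + 2)*(b^4 - 4*b^3 - b^2 + 16*b - 12) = (b + 2)^2*(b^3 - 6*b^2 + 11*b - 6) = (b - 1)*(b + 2)^2*(b^2 - 5*b + 6) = (b - 3)*(b - 1)*(b + 2)^2*(b - 2)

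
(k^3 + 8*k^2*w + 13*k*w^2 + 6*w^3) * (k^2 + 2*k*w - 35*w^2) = k^5 + 10*k^4*w - 6*k^3*w^2 - 248*k^2*w^3 - 443*k*w^4 - 210*w^5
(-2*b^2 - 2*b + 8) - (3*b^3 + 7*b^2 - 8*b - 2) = -3*b^3 - 9*b^2 + 6*b + 10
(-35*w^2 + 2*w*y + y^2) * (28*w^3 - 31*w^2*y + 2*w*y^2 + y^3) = -980*w^5 + 1141*w^4*y - 104*w^3*y^2 - 62*w^2*y^3 + 4*w*y^4 + y^5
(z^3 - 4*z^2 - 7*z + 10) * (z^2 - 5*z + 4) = z^5 - 9*z^4 + 17*z^3 + 29*z^2 - 78*z + 40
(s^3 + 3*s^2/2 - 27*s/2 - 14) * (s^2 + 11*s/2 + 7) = s^5 + 7*s^4 + 7*s^3/4 - 311*s^2/4 - 343*s/2 - 98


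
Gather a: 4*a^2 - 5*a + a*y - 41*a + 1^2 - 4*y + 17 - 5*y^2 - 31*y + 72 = 4*a^2 + a*(y - 46) - 5*y^2 - 35*y + 90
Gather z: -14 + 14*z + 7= 14*z - 7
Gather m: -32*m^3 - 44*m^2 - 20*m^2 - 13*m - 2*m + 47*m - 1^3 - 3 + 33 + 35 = -32*m^3 - 64*m^2 + 32*m + 64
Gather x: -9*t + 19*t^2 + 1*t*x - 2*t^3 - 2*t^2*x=-2*t^3 + 19*t^2 - 9*t + x*(-2*t^2 + t)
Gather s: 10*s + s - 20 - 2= 11*s - 22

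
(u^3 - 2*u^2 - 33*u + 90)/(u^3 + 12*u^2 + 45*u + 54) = (u^2 - 8*u + 15)/(u^2 + 6*u + 9)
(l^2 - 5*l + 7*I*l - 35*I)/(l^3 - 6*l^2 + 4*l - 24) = (l^2 + l*(-5 + 7*I) - 35*I)/(l^3 - 6*l^2 + 4*l - 24)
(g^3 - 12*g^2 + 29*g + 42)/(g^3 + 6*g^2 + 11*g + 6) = (g^2 - 13*g + 42)/(g^2 + 5*g + 6)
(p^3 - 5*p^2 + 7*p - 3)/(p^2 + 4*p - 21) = (p^2 - 2*p + 1)/(p + 7)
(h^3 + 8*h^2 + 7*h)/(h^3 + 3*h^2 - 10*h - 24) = h*(h^2 + 8*h + 7)/(h^3 + 3*h^2 - 10*h - 24)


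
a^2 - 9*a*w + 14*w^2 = (a - 7*w)*(a - 2*w)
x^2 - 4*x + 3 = (x - 3)*(x - 1)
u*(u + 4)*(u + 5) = u^3 + 9*u^2 + 20*u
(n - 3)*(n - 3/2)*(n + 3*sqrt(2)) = n^3 - 9*n^2/2 + 3*sqrt(2)*n^2 - 27*sqrt(2)*n/2 + 9*n/2 + 27*sqrt(2)/2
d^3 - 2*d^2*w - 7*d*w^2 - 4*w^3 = (d - 4*w)*(d + w)^2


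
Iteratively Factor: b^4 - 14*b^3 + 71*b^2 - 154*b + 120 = (b - 5)*(b^3 - 9*b^2 + 26*b - 24) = (b - 5)*(b - 3)*(b^2 - 6*b + 8) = (b - 5)*(b - 3)*(b - 2)*(b - 4)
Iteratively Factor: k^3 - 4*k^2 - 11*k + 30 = (k - 5)*(k^2 + k - 6) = (k - 5)*(k - 2)*(k + 3)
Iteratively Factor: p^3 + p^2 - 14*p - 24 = (p + 2)*(p^2 - p - 12) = (p + 2)*(p + 3)*(p - 4)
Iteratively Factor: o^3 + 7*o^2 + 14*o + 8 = (o + 1)*(o^2 + 6*o + 8) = (o + 1)*(o + 4)*(o + 2)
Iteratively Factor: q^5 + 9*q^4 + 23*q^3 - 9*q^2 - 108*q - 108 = (q + 3)*(q^4 + 6*q^3 + 5*q^2 - 24*q - 36) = (q - 2)*(q + 3)*(q^3 + 8*q^2 + 21*q + 18) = (q - 2)*(q + 3)^2*(q^2 + 5*q + 6) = (q - 2)*(q + 2)*(q + 3)^2*(q + 3)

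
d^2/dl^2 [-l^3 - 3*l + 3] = -6*l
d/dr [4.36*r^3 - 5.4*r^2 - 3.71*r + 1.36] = 13.08*r^2 - 10.8*r - 3.71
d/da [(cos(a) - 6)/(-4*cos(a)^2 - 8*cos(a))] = (-sin(a) + 12*sin(a)/cos(a)^2 + 12*tan(a))/(4*(cos(a) + 2)^2)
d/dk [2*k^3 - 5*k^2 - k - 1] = 6*k^2 - 10*k - 1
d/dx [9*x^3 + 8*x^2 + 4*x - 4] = 27*x^2 + 16*x + 4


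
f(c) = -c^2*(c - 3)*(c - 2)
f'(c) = -c^2*(c - 3) - c^2*(c - 2) - 2*c*(c - 3)*(c - 2) = c*(-4*c^2 + 15*c - 12)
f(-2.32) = -123.70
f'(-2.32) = 158.52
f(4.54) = -80.62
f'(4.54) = -119.61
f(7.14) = -1084.83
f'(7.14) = -776.96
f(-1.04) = -13.28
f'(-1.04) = 33.20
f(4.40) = -65.05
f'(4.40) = -103.14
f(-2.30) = -120.56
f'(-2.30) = 155.62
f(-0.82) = -7.24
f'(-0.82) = 22.13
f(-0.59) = -3.24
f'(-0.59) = 13.12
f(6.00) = -432.00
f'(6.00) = -396.00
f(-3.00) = -270.00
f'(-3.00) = 279.00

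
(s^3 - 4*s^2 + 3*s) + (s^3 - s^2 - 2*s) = 2*s^3 - 5*s^2 + s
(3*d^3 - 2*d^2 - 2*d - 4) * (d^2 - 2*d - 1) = 3*d^5 - 8*d^4 - d^3 + 2*d^2 + 10*d + 4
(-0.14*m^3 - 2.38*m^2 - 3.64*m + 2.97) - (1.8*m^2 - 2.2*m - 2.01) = -0.14*m^3 - 4.18*m^2 - 1.44*m + 4.98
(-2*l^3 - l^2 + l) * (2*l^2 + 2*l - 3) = -4*l^5 - 6*l^4 + 6*l^3 + 5*l^2 - 3*l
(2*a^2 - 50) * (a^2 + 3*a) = 2*a^4 + 6*a^3 - 50*a^2 - 150*a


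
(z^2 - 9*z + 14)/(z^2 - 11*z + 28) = (z - 2)/(z - 4)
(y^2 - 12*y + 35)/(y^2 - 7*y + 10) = (y - 7)/(y - 2)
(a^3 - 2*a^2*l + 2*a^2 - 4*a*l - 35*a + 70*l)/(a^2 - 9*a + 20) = (a^2 - 2*a*l + 7*a - 14*l)/(a - 4)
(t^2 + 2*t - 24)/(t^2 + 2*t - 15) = (t^2 + 2*t - 24)/(t^2 + 2*t - 15)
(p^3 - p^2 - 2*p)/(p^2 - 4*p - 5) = p*(p - 2)/(p - 5)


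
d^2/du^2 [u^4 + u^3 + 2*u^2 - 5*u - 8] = 12*u^2 + 6*u + 4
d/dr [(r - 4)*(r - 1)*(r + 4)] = 3*r^2 - 2*r - 16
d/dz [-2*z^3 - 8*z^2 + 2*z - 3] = -6*z^2 - 16*z + 2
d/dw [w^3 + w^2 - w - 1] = 3*w^2 + 2*w - 1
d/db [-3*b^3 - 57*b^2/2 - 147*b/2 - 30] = -9*b^2 - 57*b - 147/2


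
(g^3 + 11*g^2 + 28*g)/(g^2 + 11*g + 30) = g*(g^2 + 11*g + 28)/(g^2 + 11*g + 30)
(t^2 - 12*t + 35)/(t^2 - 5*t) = (t - 7)/t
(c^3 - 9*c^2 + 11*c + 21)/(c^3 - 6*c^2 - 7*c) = (c - 3)/c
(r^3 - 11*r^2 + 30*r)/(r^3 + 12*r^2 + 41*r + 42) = r*(r^2 - 11*r + 30)/(r^3 + 12*r^2 + 41*r + 42)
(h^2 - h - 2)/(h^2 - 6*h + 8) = (h + 1)/(h - 4)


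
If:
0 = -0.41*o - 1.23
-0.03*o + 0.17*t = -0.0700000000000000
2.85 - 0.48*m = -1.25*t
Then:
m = 3.49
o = -3.00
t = -0.94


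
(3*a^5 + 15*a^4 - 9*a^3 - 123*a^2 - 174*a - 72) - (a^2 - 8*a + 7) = 3*a^5 + 15*a^4 - 9*a^3 - 124*a^2 - 166*a - 79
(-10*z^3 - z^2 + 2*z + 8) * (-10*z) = 100*z^4 + 10*z^3 - 20*z^2 - 80*z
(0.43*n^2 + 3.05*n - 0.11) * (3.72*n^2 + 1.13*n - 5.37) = 1.5996*n^4 + 11.8319*n^3 + 0.7282*n^2 - 16.5028*n + 0.5907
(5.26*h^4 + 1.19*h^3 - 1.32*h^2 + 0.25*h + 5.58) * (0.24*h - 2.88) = 1.2624*h^5 - 14.8632*h^4 - 3.744*h^3 + 3.8616*h^2 + 0.6192*h - 16.0704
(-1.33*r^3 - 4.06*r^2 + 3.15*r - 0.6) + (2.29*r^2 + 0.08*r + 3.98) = -1.33*r^3 - 1.77*r^2 + 3.23*r + 3.38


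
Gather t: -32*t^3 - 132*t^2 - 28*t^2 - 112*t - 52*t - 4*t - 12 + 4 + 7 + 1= -32*t^3 - 160*t^2 - 168*t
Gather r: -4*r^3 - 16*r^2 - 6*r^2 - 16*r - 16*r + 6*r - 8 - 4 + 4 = -4*r^3 - 22*r^2 - 26*r - 8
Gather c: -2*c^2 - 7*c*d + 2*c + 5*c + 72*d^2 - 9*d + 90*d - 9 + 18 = -2*c^2 + c*(7 - 7*d) + 72*d^2 + 81*d + 9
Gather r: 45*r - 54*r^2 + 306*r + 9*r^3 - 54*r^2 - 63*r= 9*r^3 - 108*r^2 + 288*r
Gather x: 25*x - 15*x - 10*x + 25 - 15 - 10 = 0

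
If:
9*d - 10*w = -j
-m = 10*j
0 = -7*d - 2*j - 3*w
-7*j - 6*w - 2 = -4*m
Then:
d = 46/4493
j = -194/4493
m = 1940/4493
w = 22/4493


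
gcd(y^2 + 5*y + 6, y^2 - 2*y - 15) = y + 3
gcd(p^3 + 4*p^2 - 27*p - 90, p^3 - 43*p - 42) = p + 6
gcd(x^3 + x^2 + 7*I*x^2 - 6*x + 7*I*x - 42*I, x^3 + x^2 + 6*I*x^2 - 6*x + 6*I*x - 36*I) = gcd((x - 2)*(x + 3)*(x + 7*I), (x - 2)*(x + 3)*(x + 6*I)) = x^2 + x - 6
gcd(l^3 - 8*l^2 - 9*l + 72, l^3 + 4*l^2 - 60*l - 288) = l - 8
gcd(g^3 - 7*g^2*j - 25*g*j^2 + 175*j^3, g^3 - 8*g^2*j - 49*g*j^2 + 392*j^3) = g - 7*j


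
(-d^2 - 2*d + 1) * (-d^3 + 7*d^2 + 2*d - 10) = d^5 - 5*d^4 - 17*d^3 + 13*d^2 + 22*d - 10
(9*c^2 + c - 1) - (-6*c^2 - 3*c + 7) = 15*c^2 + 4*c - 8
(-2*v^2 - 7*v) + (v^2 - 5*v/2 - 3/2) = -v^2 - 19*v/2 - 3/2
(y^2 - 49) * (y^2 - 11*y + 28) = y^4 - 11*y^3 - 21*y^2 + 539*y - 1372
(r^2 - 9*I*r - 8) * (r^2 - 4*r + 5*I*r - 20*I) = r^4 - 4*r^3 - 4*I*r^3 + 37*r^2 + 16*I*r^2 - 148*r - 40*I*r + 160*I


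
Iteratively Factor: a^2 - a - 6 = (a - 3)*(a + 2)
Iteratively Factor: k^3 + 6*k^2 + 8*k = (k + 2)*(k^2 + 4*k) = (k + 2)*(k + 4)*(k)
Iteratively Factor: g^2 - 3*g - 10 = (g - 5)*(g + 2)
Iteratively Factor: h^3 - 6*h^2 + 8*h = (h - 2)*(h^2 - 4*h) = h*(h - 2)*(h - 4)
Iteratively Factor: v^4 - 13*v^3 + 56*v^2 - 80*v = (v)*(v^3 - 13*v^2 + 56*v - 80) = v*(v - 4)*(v^2 - 9*v + 20) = v*(v - 5)*(v - 4)*(v - 4)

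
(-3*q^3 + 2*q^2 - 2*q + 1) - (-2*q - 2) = -3*q^3 + 2*q^2 + 3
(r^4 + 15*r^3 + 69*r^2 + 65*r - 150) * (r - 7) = r^5 + 8*r^4 - 36*r^3 - 418*r^2 - 605*r + 1050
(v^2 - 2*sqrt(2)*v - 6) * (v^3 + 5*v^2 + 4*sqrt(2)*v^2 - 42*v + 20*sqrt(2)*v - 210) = v^5 + 2*sqrt(2)*v^4 + 5*v^4 - 64*v^3 + 10*sqrt(2)*v^3 - 320*v^2 + 60*sqrt(2)*v^2 + 252*v + 300*sqrt(2)*v + 1260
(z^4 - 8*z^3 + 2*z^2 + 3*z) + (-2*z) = z^4 - 8*z^3 + 2*z^2 + z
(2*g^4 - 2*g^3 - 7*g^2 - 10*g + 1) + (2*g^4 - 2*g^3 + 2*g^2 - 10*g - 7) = 4*g^4 - 4*g^3 - 5*g^2 - 20*g - 6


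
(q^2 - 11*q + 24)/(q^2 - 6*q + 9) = (q - 8)/(q - 3)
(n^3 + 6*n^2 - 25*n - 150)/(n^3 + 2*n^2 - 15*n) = (n^2 + n - 30)/(n*(n - 3))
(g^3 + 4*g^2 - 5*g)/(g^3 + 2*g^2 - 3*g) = (g + 5)/(g + 3)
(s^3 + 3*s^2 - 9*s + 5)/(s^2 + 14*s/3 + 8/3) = 3*(s^3 + 3*s^2 - 9*s + 5)/(3*s^2 + 14*s + 8)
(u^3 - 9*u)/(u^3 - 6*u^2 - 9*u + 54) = u/(u - 6)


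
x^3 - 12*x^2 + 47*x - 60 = (x - 5)*(x - 4)*(x - 3)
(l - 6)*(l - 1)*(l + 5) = l^3 - 2*l^2 - 29*l + 30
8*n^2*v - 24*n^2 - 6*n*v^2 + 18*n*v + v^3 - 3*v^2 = (-4*n + v)*(-2*n + v)*(v - 3)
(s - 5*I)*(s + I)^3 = s^4 - 2*I*s^3 + 12*s^2 + 14*I*s - 5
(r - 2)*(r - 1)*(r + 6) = r^3 + 3*r^2 - 16*r + 12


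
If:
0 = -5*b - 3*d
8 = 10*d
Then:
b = -12/25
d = 4/5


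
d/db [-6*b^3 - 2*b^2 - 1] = 2*b*(-9*b - 2)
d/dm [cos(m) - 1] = -sin(m)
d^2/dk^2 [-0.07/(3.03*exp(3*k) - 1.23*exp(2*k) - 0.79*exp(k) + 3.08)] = (-0.07*(-18.18*exp(2*k) + 4.92*exp(k) + 1.58)*(-9.09*exp(2*k) + 2.46*exp(k) + 0.79)*exp(k) + (1.9089*exp(2*k) - 0.3444*exp(k) - 0.0553)*(3.03*exp(3*k) - 1.23*exp(2*k) - 0.79*exp(k) + 3.08))*exp(k)/(3.03*exp(3*k) - 1.23*exp(2*k) - 0.79*exp(k) + 3.08)^3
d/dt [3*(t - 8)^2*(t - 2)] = 9*(t - 8)*(t - 4)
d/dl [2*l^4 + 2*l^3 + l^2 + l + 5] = 8*l^3 + 6*l^2 + 2*l + 1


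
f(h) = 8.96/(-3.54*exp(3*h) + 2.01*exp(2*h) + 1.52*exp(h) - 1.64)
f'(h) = 8.96*(10.62*exp(3*h) - 4.02*exp(2*h) - 1.52*exp(h))/(-3.54*exp(3*h) + 2.01*exp(2*h) + 1.52*exp(h) - 1.64)^2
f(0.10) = -3.92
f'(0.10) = 13.31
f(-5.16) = -5.49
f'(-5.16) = -0.03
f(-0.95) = -9.37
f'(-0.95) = -5.63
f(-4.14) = -5.55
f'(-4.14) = -0.09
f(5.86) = -0.00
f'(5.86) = 0.00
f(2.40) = -0.00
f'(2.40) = 0.01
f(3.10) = -0.00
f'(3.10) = 0.00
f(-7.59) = -5.47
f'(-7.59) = -0.00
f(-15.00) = -5.46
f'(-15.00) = 0.00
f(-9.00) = -5.46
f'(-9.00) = 0.00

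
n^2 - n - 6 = (n - 3)*(n + 2)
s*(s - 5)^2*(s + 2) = s^4 - 8*s^3 + 5*s^2 + 50*s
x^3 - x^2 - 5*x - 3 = (x - 3)*(x + 1)^2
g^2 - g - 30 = (g - 6)*(g + 5)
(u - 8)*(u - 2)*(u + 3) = u^3 - 7*u^2 - 14*u + 48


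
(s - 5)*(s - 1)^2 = s^3 - 7*s^2 + 11*s - 5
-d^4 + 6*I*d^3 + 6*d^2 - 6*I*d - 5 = (d - 5*I)*(d - I)*(I*d - I)*(I*d + I)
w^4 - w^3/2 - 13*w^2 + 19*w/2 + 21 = (w - 3)*(w - 2)*(w + 1)*(w + 7/2)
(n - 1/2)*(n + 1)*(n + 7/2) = n^3 + 4*n^2 + 5*n/4 - 7/4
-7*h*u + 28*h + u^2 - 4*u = (-7*h + u)*(u - 4)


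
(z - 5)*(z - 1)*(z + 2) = z^3 - 4*z^2 - 7*z + 10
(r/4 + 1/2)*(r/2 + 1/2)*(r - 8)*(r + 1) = r^4/8 - r^3/2 - 27*r^2/8 - 19*r/4 - 2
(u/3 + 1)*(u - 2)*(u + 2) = u^3/3 + u^2 - 4*u/3 - 4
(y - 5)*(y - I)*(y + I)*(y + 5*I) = y^4 - 5*y^3 + 5*I*y^3 + y^2 - 25*I*y^2 - 5*y + 5*I*y - 25*I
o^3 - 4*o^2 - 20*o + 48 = (o - 6)*(o - 2)*(o + 4)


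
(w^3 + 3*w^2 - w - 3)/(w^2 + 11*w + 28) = (w^3 + 3*w^2 - w - 3)/(w^2 + 11*w + 28)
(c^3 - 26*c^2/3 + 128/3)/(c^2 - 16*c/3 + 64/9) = 3*(c^2 - 6*c - 16)/(3*c - 8)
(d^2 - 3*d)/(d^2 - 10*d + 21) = d/(d - 7)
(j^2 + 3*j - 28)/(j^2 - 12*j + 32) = (j + 7)/(j - 8)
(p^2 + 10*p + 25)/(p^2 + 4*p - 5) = (p + 5)/(p - 1)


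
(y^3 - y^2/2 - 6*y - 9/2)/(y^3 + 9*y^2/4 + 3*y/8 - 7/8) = 4*(2*y^2 - 3*y - 9)/(8*y^2 + 10*y - 7)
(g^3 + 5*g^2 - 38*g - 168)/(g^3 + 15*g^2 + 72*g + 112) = (g - 6)/(g + 4)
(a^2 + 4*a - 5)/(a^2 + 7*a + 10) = (a - 1)/(a + 2)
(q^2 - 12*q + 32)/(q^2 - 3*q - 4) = (q - 8)/(q + 1)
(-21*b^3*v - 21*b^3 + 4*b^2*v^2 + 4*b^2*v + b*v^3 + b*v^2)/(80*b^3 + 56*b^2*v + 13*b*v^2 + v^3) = b*(-21*b^2*v - 21*b^2 + 4*b*v^2 + 4*b*v + v^3 + v^2)/(80*b^3 + 56*b^2*v + 13*b*v^2 + v^3)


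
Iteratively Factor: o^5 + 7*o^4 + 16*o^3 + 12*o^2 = (o)*(o^4 + 7*o^3 + 16*o^2 + 12*o) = o^2*(o^3 + 7*o^2 + 16*o + 12) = o^2*(o + 2)*(o^2 + 5*o + 6) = o^2*(o + 2)^2*(o + 3)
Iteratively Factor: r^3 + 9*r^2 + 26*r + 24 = (r + 4)*(r^2 + 5*r + 6) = (r + 3)*(r + 4)*(r + 2)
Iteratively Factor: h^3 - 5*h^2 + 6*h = (h)*(h^2 - 5*h + 6) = h*(h - 2)*(h - 3)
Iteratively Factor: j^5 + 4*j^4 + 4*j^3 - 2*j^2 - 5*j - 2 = (j + 2)*(j^4 + 2*j^3 - 2*j - 1) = (j + 1)*(j + 2)*(j^3 + j^2 - j - 1) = (j + 1)^2*(j + 2)*(j^2 - 1) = (j - 1)*(j + 1)^2*(j + 2)*(j + 1)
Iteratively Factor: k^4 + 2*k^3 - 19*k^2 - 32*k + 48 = (k + 4)*(k^3 - 2*k^2 - 11*k + 12) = (k - 1)*(k + 4)*(k^2 - k - 12) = (k - 1)*(k + 3)*(k + 4)*(k - 4)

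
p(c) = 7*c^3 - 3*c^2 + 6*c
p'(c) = 21*c^2 - 6*c + 6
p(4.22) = 497.95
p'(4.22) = 354.66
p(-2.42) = -131.30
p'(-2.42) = 143.50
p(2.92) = 166.22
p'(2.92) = 167.53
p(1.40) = 21.73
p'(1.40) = 38.76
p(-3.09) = -253.71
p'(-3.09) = 225.05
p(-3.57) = -378.15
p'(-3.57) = 295.06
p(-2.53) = -147.74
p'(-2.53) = 155.60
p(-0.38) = -3.10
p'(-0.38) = 11.31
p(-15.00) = -24390.00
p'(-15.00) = 4821.00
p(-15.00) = -24390.00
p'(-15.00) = 4821.00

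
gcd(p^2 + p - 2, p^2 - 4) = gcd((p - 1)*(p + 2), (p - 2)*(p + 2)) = p + 2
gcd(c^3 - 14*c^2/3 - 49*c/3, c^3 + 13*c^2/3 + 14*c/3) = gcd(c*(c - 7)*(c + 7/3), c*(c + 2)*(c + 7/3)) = c^2 + 7*c/3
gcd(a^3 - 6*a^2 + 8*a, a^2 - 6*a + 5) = 1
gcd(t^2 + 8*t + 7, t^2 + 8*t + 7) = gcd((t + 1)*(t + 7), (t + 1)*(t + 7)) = t^2 + 8*t + 7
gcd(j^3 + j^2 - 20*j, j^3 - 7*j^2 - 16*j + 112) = j - 4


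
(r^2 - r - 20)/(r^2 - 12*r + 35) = (r + 4)/(r - 7)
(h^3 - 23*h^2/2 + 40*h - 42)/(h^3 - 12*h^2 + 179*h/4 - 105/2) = 2*(h - 2)/(2*h - 5)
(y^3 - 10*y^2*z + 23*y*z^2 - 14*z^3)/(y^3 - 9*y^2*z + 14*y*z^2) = (y - z)/y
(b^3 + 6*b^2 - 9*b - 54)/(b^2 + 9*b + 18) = b - 3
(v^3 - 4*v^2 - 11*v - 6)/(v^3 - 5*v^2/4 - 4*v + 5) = 4*(v^3 - 4*v^2 - 11*v - 6)/(4*v^3 - 5*v^2 - 16*v + 20)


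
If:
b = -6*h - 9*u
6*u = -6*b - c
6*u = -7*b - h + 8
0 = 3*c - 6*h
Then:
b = -24/5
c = -128/5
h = -64/5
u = 136/15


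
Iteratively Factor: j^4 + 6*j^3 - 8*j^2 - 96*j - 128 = (j + 4)*(j^3 + 2*j^2 - 16*j - 32) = (j + 2)*(j + 4)*(j^2 - 16) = (j - 4)*(j + 2)*(j + 4)*(j + 4)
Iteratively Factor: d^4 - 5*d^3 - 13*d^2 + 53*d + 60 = (d - 4)*(d^3 - d^2 - 17*d - 15) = (d - 4)*(d + 1)*(d^2 - 2*d - 15) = (d - 5)*(d - 4)*(d + 1)*(d + 3)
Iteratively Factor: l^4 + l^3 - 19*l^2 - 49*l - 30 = (l - 5)*(l^3 + 6*l^2 + 11*l + 6) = (l - 5)*(l + 1)*(l^2 + 5*l + 6) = (l - 5)*(l + 1)*(l + 2)*(l + 3)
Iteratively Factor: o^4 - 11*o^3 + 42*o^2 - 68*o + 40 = (o - 2)*(o^3 - 9*o^2 + 24*o - 20) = (o - 2)^2*(o^2 - 7*o + 10) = (o - 2)^3*(o - 5)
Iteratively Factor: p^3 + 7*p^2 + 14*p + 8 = (p + 2)*(p^2 + 5*p + 4) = (p + 1)*(p + 2)*(p + 4)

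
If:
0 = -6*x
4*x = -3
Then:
No Solution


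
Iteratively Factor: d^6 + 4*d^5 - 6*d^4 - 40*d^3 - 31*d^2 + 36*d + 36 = (d - 1)*(d^5 + 5*d^4 - d^3 - 41*d^2 - 72*d - 36) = (d - 1)*(d + 1)*(d^4 + 4*d^3 - 5*d^2 - 36*d - 36) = (d - 1)*(d + 1)*(d + 2)*(d^3 + 2*d^2 - 9*d - 18) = (d - 1)*(d + 1)*(d + 2)^2*(d^2 - 9) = (d - 3)*(d - 1)*(d + 1)*(d + 2)^2*(d + 3)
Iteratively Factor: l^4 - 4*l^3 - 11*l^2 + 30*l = (l - 2)*(l^3 - 2*l^2 - 15*l) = (l - 5)*(l - 2)*(l^2 + 3*l) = l*(l - 5)*(l - 2)*(l + 3)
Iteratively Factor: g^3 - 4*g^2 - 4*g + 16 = (g - 2)*(g^2 - 2*g - 8) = (g - 2)*(g + 2)*(g - 4)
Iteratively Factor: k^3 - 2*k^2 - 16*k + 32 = (k - 2)*(k^2 - 16) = (k - 4)*(k - 2)*(k + 4)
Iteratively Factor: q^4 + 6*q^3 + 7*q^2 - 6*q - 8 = (q + 2)*(q^3 + 4*q^2 - q - 4) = (q - 1)*(q + 2)*(q^2 + 5*q + 4) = (q - 1)*(q + 1)*(q + 2)*(q + 4)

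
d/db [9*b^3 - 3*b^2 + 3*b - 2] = 27*b^2 - 6*b + 3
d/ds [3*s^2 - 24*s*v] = 6*s - 24*v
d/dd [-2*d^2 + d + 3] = 1 - 4*d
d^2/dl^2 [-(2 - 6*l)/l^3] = 12*(3*l - 2)/l^5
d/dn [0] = 0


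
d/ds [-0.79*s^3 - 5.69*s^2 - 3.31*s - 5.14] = -2.37*s^2 - 11.38*s - 3.31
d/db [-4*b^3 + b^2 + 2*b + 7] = -12*b^2 + 2*b + 2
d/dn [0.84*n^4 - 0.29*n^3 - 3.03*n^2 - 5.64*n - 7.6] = 3.36*n^3 - 0.87*n^2 - 6.06*n - 5.64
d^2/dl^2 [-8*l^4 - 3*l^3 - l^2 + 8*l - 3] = -96*l^2 - 18*l - 2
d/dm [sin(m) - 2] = cos(m)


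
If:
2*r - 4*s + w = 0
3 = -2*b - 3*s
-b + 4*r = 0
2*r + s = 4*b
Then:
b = -6/25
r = -3/50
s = -21/25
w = -81/25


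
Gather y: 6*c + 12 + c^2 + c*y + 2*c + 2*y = c^2 + 8*c + y*(c + 2) + 12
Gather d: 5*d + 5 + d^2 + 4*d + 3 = d^2 + 9*d + 8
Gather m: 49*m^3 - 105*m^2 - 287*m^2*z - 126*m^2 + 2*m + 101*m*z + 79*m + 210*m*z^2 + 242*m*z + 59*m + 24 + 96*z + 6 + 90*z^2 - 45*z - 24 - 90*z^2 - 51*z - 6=49*m^3 + m^2*(-287*z - 231) + m*(210*z^2 + 343*z + 140)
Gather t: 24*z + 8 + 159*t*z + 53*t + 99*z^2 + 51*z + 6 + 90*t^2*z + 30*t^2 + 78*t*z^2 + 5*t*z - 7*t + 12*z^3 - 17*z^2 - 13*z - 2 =t^2*(90*z + 30) + t*(78*z^2 + 164*z + 46) + 12*z^3 + 82*z^2 + 62*z + 12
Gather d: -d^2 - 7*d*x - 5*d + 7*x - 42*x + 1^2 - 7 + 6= -d^2 + d*(-7*x - 5) - 35*x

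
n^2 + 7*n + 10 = (n + 2)*(n + 5)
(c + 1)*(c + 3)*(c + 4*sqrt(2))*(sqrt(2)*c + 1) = sqrt(2)*c^4 + 4*sqrt(2)*c^3 + 9*c^3 + 7*sqrt(2)*c^2 + 36*c^2 + 16*sqrt(2)*c + 27*c + 12*sqrt(2)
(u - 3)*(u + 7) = u^2 + 4*u - 21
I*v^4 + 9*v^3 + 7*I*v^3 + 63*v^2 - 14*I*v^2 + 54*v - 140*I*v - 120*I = (v + 6)*(v - 5*I)*(v - 4*I)*(I*v + I)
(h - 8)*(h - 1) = h^2 - 9*h + 8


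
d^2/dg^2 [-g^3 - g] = -6*g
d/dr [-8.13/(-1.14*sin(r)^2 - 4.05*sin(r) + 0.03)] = -(18.5364*sin(r) + 32.9265)*cos(r)/(1.14*sin(r)^2 + 4.05*sin(r) - 0.03)^2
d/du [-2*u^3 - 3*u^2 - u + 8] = -6*u^2 - 6*u - 1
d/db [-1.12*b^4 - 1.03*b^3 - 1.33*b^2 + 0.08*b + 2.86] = -4.48*b^3 - 3.09*b^2 - 2.66*b + 0.08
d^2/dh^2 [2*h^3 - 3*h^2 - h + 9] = 12*h - 6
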